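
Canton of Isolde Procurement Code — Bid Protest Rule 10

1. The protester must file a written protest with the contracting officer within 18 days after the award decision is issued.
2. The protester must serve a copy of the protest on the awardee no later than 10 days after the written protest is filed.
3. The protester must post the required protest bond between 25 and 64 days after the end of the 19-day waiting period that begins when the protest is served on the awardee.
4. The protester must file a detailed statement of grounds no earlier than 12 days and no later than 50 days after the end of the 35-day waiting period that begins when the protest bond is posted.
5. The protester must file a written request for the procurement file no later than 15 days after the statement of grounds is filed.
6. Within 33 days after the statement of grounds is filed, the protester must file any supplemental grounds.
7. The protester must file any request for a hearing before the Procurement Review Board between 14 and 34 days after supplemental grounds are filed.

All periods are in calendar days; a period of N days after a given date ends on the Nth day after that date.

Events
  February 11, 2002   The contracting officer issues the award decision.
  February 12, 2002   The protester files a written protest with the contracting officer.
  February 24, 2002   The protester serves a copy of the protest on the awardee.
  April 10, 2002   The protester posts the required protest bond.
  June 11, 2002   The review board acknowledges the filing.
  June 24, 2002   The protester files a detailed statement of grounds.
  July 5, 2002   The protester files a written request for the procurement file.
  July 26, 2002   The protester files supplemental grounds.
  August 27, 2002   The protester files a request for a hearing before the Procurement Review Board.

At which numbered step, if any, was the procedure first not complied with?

Step 1: 18 days after February 11, 2002 (when the award decision is issued) is March 1, 2002; completed February 12, 2002, before the deadline.
Step 2: 10 days after February 12, 2002 (when the written protest is filed) is February 22, 2002; February 24, 2002 misses that deadline by 2 days.
The analysis stops there.

Step 2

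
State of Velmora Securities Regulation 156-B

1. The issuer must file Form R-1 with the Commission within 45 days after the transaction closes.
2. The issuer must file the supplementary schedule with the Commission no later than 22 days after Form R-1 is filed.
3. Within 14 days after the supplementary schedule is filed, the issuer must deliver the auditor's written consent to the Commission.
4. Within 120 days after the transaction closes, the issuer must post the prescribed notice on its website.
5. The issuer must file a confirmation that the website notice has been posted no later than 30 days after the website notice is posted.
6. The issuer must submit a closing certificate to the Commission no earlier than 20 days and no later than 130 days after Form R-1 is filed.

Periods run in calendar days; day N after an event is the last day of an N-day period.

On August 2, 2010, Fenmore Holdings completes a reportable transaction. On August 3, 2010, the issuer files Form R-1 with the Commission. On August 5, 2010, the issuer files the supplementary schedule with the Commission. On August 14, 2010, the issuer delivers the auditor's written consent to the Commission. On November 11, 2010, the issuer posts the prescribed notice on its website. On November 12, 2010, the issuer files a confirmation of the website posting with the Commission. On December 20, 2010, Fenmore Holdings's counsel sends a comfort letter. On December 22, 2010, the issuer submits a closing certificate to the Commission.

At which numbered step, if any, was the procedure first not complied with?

Step 1 — counting 45 days from August 2, 2010 (when the transaction closes) gives a deadline of September 16, 2010; completed August 3, 2010, before the deadline.
Step 2 — counting 22 days from August 3, 2010 (when Form R-1 is filed) gives a deadline of August 25, 2010; completed August 5, 2010, before the deadline.
Step 3 — counting 14 days from August 5, 2010 (when the supplementary schedule is filed) gives a deadline of August 19, 2010; completed August 14, 2010, before the deadline.
Step 4 — counting 120 days from August 2, 2010 (when the transaction closes) gives a deadline of November 30, 2010; done November 11, 2010 — timely.
Step 5 — counting 30 days from November 11, 2010 (when the website notice is posted) gives a deadline of December 11, 2010; November 12, 2010 is within that limit.
Step 6 — 20 and 130 days from August 3, 2010 (when Form R-1 is filed) are August 23, 2010 and December 11, 2010 respectively; done December 22, 2010 — 11 days after the window closed.
That is the first point of non-compliance.

Step 6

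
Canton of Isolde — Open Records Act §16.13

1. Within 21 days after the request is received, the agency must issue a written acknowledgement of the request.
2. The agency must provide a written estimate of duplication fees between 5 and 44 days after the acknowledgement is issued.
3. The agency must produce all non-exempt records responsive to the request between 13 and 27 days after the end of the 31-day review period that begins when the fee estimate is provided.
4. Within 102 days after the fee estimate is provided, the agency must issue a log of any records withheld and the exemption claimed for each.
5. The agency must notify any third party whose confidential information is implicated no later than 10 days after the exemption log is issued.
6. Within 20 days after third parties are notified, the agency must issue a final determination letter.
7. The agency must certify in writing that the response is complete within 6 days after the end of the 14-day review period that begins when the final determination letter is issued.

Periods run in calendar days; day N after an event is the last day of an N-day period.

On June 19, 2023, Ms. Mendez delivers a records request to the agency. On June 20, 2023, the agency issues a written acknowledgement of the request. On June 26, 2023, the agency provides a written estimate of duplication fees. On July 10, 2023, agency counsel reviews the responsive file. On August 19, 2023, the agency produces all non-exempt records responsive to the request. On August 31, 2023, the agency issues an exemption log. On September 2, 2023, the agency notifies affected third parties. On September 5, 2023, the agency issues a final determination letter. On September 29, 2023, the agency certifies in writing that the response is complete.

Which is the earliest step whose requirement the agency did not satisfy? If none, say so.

(1) due by June 19, 2023 + 21 days = July 10, 2023; June 20, 2023 is within that limit.
(2) the permitted window runs from June 20, 2023 + 5 = June 25, 2023 to June 20, 2023 + 44 = August 3, 2023; June 26, 2023 falls inside that range.
(3) the permitted window runs from July 27, 2023 + 13 = August 9, 2023 to July 27, 2023 + 27 = August 23, 2023; done August 19, 2023, which is between those dates.
(4) due by June 26, 2023 + 102 days = October 6, 2023; August 31, 2023 is within that limit.
(5) due by August 31, 2023 + 10 days = September 10, 2023; September 2, 2023 is within that limit.
(6) due by September 2, 2023 + 20 days = September 22, 2023; done September 5, 2023 — timely.
(7) due by September 19, 2023 + 6 days = September 25, 2023; September 29, 2023 misses that deadline by 4 days.

Step 7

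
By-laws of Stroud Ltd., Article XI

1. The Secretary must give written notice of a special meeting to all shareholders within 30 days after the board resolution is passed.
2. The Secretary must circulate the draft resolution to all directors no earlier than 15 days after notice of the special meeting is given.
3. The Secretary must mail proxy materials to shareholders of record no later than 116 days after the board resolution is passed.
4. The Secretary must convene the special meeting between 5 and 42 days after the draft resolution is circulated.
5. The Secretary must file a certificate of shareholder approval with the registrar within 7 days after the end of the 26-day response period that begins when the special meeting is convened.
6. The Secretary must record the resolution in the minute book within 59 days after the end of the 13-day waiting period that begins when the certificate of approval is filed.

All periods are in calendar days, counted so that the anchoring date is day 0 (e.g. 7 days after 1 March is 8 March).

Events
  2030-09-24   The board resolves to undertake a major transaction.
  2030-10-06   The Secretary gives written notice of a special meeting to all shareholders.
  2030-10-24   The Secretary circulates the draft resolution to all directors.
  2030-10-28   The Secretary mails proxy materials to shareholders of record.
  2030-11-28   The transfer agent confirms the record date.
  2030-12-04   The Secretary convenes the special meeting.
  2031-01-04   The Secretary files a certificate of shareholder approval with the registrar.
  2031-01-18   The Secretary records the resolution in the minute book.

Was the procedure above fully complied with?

(1) due by 2030-09-24 + 30 days = 2030-10-24; done 2030-10-06 — timely.
(2) permitted from 2030-10-06 + 15 days = 2030-10-21 onward; 2030-10-24 is on or after that date.
(3) due by 2030-09-24 + 116 days = 2031-01-18; completed 2030-10-28, before the deadline.
(4) the permitted window runs from 2030-10-24 + 5 = 2030-10-29 to 2030-10-24 + 42 = 2030-12-05; done 2030-12-04 — within the window.
(5) due by 2030-12-30 + 7 days = 2031-01-06; completed 2031-01-04, before the deadline.
(6) due by 2031-01-17 + 59 days = 2031-03-17; completed 2031-01-18, before the deadline.

Yes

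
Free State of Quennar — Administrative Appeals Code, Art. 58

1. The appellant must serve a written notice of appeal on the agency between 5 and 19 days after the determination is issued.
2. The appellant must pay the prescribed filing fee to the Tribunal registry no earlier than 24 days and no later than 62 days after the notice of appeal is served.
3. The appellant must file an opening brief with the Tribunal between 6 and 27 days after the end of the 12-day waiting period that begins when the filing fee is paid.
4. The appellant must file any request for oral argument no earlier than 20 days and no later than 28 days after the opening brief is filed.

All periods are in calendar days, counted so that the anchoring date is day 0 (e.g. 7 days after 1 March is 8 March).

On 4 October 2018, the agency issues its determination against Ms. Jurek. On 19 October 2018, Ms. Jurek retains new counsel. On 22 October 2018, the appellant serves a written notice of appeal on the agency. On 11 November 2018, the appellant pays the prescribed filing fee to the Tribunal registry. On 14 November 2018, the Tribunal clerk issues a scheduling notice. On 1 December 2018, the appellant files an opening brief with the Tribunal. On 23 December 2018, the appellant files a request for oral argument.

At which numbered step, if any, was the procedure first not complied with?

Step 2

Step 1 — 5 and 19 days from 4 October 2018 (when the determination is issued) are 9 October 2018 and 23 October 2018 respectively; done 22 October 2018 — within the window.
Step 2 — 24 and 62 days from 22 October 2018 (when the notice of appeal is served) are 15 November 2018 and 23 December 2018 respectively; done 11 November 2018 — 4 days before the window opened.
The analysis stops there.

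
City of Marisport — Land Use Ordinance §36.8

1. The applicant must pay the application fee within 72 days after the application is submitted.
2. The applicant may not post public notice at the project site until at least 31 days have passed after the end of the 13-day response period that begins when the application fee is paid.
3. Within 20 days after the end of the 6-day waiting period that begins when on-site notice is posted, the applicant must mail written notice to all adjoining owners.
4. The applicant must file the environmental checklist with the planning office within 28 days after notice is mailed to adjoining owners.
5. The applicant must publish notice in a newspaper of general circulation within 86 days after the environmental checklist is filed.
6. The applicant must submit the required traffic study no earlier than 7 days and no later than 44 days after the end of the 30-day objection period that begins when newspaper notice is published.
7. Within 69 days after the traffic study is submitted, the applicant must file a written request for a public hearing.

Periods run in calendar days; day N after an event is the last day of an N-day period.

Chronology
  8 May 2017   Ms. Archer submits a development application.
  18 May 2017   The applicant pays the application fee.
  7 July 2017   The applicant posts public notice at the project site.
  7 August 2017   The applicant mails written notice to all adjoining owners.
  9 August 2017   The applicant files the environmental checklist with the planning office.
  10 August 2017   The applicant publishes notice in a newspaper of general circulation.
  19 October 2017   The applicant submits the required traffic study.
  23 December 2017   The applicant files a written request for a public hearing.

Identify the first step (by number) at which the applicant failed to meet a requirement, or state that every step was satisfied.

Step 3

(1) due by 8 May 2017 + 72 days = 19 July 2017; 18 May 2017 is within that limit.
(2) permitted from 31 May 2017 + 31 days = 1 July 2017 onward; 7 July 2017 is on or after that date.
(3) due by 13 July 2017 + 20 days = 2 August 2017; 7 August 2017 misses that deadline by 5 days.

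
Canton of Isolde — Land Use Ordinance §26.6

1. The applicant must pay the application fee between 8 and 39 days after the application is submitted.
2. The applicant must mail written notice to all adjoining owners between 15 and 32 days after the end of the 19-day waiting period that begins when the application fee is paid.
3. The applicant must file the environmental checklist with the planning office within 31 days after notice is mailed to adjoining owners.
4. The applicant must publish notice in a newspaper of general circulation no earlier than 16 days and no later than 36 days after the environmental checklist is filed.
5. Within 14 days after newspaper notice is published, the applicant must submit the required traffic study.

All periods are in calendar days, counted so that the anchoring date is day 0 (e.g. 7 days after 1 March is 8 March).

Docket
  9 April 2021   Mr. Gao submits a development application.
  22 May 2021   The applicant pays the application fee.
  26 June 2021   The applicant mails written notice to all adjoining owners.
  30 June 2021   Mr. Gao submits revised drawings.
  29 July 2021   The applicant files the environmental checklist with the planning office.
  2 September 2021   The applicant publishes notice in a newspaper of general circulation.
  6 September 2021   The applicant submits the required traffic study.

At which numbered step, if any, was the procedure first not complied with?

Step 1

(1) the permitted window runs from 9 April 2021 + 8 = 17 April 2021 to 9 April 2021 + 39 = 18 May 2021; 22 May 2021 is 4 days past the end of the window.
That is the first point of non-compliance.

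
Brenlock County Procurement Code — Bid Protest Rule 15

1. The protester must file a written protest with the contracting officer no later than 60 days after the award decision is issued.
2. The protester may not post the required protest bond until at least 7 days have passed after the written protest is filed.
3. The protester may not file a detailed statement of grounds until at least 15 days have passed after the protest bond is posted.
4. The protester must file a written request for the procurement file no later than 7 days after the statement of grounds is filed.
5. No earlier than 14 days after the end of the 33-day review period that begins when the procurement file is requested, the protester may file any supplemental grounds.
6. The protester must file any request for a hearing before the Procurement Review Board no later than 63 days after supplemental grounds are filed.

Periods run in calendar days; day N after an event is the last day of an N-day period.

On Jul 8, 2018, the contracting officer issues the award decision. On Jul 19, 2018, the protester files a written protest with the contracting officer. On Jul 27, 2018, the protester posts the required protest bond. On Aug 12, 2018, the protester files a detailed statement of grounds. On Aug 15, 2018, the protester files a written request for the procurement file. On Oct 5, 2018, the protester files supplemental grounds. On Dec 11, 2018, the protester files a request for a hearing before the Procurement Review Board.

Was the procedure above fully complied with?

No

(1) due by Jul 8, 2018 + 60 days = Sep 6, 2018; completed Jul 19, 2018, before the deadline.
(2) permitted from Jul 19, 2018 + 7 days = Jul 26, 2018 onward; done Jul 27, 2018 — permitted.
(3) permitted from Jul 27, 2018 + 15 days = Aug 11, 2018 onward; done Aug 12, 2018 — permitted.
(4) due by Aug 12, 2018 + 7 days = Aug 19, 2018; done Aug 15, 2018 — timely.
(5) permitted from Sep 17, 2018 + 14 days = Oct 1, 2018 onward; Oct 5, 2018 is on or after that date.
(6) due by Oct 5, 2018 + 63 days = Dec 7, 2018; done Dec 11, 2018 — 4 days late.
The analysis stops there.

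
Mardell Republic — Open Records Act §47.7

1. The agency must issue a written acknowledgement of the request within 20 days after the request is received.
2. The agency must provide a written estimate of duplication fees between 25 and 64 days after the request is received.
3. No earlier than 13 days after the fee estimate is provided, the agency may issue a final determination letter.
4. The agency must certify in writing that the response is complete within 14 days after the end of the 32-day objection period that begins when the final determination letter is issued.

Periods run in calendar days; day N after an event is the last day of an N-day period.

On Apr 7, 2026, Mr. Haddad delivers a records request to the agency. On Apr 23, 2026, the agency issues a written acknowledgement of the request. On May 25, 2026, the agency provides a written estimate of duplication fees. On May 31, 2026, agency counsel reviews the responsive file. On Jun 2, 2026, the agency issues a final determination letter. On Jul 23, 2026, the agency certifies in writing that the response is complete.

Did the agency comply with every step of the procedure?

No

Step 1: 20 days after Apr 7, 2026 (when the request is received) is Apr 27, 2026; Apr 23, 2026 is within that limit.
Step 2: the window is 25–64 days after Apr 7, 2026 (when the request is received), so May 2, 2026 through Jun 10, 2026; done May 25, 2026 — within the window.
Step 3: the earliest permitted date is 13 days after May 25, 2026 (when the fee estimate is provided), i.e. Jun 7, 2026; done Jun 2, 2026 — 5 days too early.
The procedure was therefore not followed at step 3.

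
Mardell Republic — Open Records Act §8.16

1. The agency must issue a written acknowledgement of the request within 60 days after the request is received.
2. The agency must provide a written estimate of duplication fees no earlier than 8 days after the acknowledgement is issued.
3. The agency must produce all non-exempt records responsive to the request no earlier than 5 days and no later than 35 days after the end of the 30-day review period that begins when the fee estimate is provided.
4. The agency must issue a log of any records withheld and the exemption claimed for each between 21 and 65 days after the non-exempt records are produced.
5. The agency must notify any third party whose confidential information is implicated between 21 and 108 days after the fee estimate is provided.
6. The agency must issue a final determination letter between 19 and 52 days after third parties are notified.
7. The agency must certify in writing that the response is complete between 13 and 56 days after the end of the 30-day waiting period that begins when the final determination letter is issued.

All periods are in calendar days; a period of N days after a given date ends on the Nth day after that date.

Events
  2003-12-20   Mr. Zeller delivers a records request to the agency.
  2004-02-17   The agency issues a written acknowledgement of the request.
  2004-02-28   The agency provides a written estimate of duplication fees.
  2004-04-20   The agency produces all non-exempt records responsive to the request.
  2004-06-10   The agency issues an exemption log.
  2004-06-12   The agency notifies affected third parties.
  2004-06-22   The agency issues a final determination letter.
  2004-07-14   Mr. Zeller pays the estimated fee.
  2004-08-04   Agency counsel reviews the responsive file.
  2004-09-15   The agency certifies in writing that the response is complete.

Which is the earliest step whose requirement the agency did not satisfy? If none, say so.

Step 1: 60 days after 2003-12-20 (when the request is received) is 2004-02-18; done 2004-02-17 — timely.
Step 2: the earliest permitted date is 8 days after 2004-02-17 (when the acknowledgement is issued), i.e. 2004-02-25; done 2004-02-28, after the minimum wait.
Step 3: the window is 5–35 days after 2004-03-29 (end of the 30-day review period, which began when the fee estimate is provided on 2004-02-28), so 2004-04-03 through 2004-05-03; 2004-04-20 falls inside that range.
Step 4: the window is 21–65 days after 2004-04-20 (when the non-exempt records are produced), so 2004-05-11 through 2004-06-24; done 2004-06-10 — within the window.
Step 5: the window is 21–108 days after 2004-02-28 (when the fee estimate is provided), so 2004-03-20 through 2004-06-15; done 2004-06-12, which is between those dates.
Step 6: the window is 19–52 days after 2004-06-12 (when third parties are notified), so 2004-07-01 through 2004-08-03; 2004-06-22 is 9 days too early.
No need to go further; step 6 was not satisfied.

Step 6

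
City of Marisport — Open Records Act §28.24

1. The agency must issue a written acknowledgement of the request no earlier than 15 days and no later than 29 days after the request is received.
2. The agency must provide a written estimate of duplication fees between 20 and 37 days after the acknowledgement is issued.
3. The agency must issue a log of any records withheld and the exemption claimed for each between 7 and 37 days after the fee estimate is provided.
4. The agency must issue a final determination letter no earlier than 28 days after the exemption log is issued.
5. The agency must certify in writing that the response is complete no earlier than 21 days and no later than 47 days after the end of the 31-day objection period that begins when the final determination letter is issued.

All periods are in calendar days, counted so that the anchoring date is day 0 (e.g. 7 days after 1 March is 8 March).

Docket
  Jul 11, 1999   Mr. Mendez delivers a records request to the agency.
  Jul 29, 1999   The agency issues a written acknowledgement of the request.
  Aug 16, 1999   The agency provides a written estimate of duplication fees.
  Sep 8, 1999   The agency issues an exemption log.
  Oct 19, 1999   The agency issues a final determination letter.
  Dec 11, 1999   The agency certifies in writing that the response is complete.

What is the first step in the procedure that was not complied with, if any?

(1) the permitted window runs from Jul 11, 1999 + 15 = Jul 26, 1999 to Jul 11, 1999 + 29 = Aug 9, 1999; Jul 29, 1999 falls inside that range.
(2) the permitted window runs from Jul 29, 1999 + 20 = Aug 18, 1999 to Jul 29, 1999 + 37 = Sep 4, 1999; done Aug 16, 1999 — 2 days before the window opened.
Later steps need not be reached.

Step 2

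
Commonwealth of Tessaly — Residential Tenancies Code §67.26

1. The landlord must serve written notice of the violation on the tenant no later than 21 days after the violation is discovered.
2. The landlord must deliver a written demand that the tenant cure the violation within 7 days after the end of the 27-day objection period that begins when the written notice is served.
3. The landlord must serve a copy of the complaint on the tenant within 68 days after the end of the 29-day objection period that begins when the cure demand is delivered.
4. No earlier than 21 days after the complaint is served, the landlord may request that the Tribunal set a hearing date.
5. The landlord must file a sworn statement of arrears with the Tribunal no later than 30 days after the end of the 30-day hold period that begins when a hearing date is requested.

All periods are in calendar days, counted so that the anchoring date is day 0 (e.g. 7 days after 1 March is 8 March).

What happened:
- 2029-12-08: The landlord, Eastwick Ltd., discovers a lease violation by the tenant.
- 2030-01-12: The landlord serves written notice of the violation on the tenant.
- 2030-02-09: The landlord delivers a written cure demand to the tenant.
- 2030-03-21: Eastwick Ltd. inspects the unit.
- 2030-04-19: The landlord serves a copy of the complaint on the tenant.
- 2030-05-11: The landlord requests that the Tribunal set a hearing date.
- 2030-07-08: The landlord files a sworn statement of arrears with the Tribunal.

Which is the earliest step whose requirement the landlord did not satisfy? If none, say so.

Step 1

Step 1: 21 days after 2029-12-08 (when the violation is discovered) is 2029-12-29; 2030-01-12 misses that deadline by 14 days.
That is the first point of non-compliance.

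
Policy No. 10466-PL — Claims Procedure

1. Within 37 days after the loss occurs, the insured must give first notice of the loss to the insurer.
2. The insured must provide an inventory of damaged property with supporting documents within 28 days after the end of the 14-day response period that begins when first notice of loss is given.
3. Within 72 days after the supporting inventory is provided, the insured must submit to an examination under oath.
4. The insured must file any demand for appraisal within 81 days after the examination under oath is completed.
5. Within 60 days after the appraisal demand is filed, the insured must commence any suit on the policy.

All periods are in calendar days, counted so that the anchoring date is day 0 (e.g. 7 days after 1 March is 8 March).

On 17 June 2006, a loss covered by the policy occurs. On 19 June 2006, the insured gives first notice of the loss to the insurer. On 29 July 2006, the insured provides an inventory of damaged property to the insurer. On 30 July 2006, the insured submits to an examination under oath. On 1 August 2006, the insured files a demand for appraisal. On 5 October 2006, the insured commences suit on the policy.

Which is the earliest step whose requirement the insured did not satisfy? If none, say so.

Step 5

Step 1 — counting 37 days from 17 June 2006 (when the loss occurs) gives a deadline of 24 July 2006; 19 June 2006 is within that limit.
Step 2 — counting 28 days from 3 July 2006 (end of the 14-day response period, which began when first notice of loss is given on 19 June 2006) gives a deadline of 31 July 2006; 29 July 2006 is within that limit.
Step 3 — counting 72 days from 29 July 2006 (when the supporting inventory is provided) gives a deadline of 9 October 2006; 30 July 2006 is within that limit.
Step 4 — counting 81 days from 30 July 2006 (when the examination under oath is completed) gives a deadline of 19 October 2006; done 1 August 2006 — timely.
Step 5 — counting 60 days from 1 August 2006 (when the appraisal demand is filed) gives a deadline of 30 September 2006; done 5 October 2006 — 5 days late.
The analysis stops there.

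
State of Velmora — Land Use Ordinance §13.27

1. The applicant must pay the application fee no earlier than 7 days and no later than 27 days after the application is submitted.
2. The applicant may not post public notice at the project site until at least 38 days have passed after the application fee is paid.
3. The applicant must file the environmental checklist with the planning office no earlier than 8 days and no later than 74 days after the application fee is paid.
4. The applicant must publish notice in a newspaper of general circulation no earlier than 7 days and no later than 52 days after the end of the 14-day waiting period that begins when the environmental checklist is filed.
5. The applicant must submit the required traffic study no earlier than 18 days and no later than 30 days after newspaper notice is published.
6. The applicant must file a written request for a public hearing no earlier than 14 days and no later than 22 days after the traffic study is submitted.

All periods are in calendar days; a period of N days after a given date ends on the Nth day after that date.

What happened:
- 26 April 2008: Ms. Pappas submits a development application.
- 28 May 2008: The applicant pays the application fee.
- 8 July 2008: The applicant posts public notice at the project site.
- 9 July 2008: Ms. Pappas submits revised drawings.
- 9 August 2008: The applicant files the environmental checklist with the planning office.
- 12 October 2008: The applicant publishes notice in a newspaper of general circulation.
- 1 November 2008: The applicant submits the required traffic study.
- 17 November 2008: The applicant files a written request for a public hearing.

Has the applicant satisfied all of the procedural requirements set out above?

No

Step 1 — 7 and 27 days from 26 April 2008 (when the application is submitted) are 3 May 2008 and 23 May 2008 respectively; 28 May 2008 is 5 days past the end of the window.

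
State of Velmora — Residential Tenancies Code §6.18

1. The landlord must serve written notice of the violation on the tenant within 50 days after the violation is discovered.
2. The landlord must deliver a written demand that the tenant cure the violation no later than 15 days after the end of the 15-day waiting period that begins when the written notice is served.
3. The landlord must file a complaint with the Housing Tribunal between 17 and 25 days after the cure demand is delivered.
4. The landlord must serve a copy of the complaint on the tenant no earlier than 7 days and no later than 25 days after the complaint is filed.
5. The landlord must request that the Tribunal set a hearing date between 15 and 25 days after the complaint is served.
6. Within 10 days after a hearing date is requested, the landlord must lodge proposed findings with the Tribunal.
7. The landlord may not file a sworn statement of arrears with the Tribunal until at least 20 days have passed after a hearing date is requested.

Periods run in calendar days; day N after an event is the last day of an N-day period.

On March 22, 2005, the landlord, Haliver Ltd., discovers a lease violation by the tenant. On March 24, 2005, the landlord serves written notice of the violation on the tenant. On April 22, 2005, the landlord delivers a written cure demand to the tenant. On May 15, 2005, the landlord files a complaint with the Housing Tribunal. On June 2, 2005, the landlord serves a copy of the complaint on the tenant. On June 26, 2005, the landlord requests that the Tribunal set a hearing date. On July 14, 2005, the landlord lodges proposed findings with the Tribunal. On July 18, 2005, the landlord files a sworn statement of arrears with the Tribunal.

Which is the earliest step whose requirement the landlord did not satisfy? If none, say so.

Step 1: 50 days after March 22, 2005 (when the violation is discovered) is May 11, 2005; completed March 24, 2005, before the deadline.
Step 2: 15 days after April 8, 2005 (end of the 15-day waiting period, which began when the written notice is served on March 24, 2005) is April 23, 2005; April 22, 2005 is within that limit.
Step 3: the window is 17–25 days after April 22, 2005 (when the cure demand is delivered), so May 9, 2005 through May 17, 2005; May 15, 2005 falls inside that range.
Step 4: the window is 7–25 days after May 15, 2005 (when the complaint is filed), so May 22, 2005 through June 9, 2005; done June 2, 2005 — within the window.
Step 5: the window is 15–25 days after June 2, 2005 (when the complaint is served), so June 17, 2005 through June 27, 2005; done June 26, 2005, which is between those dates.
Step 6: 10 days after June 26, 2005 (when a hearing date is requested) is July 6, 2005; done July 14, 2005 — 8 days late.

Step 6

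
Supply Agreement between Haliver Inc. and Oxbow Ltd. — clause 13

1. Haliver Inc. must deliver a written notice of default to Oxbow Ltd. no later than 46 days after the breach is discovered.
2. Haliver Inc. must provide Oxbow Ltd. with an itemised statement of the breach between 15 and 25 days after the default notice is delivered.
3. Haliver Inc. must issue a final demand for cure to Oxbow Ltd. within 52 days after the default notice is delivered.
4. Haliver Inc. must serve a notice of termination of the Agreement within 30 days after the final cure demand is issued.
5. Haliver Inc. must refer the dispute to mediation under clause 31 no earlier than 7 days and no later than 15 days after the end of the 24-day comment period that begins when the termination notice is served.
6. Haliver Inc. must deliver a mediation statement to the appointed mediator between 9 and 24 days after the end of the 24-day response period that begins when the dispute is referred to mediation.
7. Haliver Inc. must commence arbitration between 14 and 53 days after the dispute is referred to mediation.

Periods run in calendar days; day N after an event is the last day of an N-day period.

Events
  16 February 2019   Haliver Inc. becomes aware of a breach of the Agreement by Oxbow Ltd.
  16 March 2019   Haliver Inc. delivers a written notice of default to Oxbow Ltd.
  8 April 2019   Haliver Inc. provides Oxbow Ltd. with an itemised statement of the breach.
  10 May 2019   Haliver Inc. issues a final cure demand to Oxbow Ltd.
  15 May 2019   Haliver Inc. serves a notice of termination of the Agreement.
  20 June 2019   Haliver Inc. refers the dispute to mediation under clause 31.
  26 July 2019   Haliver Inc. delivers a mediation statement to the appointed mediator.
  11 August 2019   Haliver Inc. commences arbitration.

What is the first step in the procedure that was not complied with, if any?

Step 3

Step 1 — counting 46 days from 16 February 2019 (when the breach is discovered) gives a deadline of 3 April 2019; 16 March 2019 is within that limit.
Step 2 — 15 and 25 days from 16 March 2019 (when the default notice is delivered) are 31 March 2019 and 10 April 2019 respectively; done 8 April 2019 — within the window.
Step 3 — counting 52 days from 16 March 2019 (when the default notice is delivered) gives a deadline of 7 May 2019; done 10 May 2019 — 3 days late.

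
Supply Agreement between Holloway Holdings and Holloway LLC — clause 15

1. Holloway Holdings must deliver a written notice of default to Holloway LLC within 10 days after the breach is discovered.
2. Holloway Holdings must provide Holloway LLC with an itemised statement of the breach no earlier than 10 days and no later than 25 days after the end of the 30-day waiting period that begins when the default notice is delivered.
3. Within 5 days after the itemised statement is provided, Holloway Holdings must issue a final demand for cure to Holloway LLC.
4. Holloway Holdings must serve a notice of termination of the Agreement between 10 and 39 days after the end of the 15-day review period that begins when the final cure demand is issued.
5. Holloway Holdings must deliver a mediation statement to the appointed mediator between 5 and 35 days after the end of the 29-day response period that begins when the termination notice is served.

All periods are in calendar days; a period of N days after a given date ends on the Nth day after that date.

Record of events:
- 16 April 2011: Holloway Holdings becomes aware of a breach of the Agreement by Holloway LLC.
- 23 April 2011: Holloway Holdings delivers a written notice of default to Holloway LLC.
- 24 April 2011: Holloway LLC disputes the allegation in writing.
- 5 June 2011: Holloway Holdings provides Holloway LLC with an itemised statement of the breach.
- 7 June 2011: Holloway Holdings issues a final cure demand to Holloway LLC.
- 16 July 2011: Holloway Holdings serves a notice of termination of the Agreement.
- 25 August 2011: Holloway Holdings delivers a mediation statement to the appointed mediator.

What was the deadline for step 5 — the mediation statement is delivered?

18 September 2011

The termination notice is served on 16 July 2011; the 29-day response period therefore ends 14 August 2011, and step 5 runs from that date. The window is 5–35 days after 14 August 2011; it closes on 18 September 2011.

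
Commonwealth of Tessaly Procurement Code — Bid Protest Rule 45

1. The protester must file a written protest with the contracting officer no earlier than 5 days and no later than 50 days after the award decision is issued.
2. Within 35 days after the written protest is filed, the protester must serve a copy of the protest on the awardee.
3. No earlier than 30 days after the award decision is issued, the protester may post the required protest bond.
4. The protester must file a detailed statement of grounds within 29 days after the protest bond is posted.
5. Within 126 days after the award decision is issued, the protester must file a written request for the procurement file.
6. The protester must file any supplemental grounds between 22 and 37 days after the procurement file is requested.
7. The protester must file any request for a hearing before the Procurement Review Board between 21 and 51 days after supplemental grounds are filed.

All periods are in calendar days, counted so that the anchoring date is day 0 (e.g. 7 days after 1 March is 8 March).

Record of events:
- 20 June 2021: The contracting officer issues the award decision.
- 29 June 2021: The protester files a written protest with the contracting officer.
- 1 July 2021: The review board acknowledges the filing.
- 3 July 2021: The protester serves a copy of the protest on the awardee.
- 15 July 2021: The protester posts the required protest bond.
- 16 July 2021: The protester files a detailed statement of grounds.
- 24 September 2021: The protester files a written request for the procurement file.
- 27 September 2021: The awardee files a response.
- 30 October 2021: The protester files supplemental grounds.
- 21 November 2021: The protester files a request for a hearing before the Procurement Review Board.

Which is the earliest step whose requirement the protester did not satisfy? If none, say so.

Step 1: the window is 5–50 days after 20 June 2021 (when the award decision is issued), so 25 June 2021 through 9 August 2021; done 29 June 2021, which is between those dates.
Step 2: 35 days after 29 June 2021 (when the written protest is filed) is 3 August 2021; 3 July 2021 is within that limit.
Step 3: the earliest permitted date is 30 days after 20 June 2021 (when the award decision is issued), i.e. 20 July 2021; acted on 15 July 2021, 5 days prematurely.
No need to go further; step 3 was not satisfied.

Step 3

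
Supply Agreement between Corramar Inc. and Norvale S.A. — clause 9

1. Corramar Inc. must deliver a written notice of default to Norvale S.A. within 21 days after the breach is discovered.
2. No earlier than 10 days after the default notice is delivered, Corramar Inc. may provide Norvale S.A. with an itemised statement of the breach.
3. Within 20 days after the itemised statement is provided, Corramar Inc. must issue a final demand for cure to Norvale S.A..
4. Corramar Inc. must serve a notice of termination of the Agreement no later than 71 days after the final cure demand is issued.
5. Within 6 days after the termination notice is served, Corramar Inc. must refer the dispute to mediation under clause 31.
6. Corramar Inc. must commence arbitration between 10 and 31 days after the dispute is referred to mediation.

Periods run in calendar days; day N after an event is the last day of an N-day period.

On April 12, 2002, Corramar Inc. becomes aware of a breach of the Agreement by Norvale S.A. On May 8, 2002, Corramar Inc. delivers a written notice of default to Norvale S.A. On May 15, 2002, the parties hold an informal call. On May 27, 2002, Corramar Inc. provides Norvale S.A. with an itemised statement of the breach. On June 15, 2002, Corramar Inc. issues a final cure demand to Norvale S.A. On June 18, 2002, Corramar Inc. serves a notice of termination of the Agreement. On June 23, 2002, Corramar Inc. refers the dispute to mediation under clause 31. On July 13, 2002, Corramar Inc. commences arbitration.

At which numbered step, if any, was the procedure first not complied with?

(1) due by April 12, 2002 + 21 days = May 3, 2002; not done until May 8, 2002, 5 days after the deadline.
The procedure was therefore not followed at step 1.

Step 1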